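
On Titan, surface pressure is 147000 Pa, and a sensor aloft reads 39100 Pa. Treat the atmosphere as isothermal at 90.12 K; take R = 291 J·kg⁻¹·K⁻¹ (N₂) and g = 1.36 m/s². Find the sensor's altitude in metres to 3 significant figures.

z ≈ 25500 m

Scale height: H = RT/g = 291 × 90.12 / 1.36 = 19283 m.
Invert the barometric formula: z = H ln(P₀/P).
P₀/P = 147000/39100 = 3.7596; ln(3.7596) = 1.3243.
z = 19283 × 1.3243 = 25536 m.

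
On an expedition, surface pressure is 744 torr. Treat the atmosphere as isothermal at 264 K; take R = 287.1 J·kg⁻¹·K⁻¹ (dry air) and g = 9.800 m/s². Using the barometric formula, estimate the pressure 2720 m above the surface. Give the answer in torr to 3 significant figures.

P ≈ 523 torr

Scale height: H = RT/g = 287.1 × 264 / 9.800 = 7734.1 m.
Barometric formula: P = P₀ exp(−z/H).
z/H = 2720.0/7734.1 = 0.35169; exp(−0.35169) = 0.70350.
P = 744 × 0.70350 = 523.40 torr.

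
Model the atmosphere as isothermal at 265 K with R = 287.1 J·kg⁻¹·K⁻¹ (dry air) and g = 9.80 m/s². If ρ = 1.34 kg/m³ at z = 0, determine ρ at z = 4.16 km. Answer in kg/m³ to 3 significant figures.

Scale height: H = RT/g = 287.1 × 265 / 9.80 = 7763.4 m.
In an isothermal atmosphere, density decays like pressure: ρ = ρ₀ exp(−z/H).
z/H = 4160.0/7763.4 = 0.53585; exp(−0.53585) = 0.58517.
ρ = 1.34 × 0.58517 = 0.78413 kg/m³.

ρ ≈ 0.784 kg/m³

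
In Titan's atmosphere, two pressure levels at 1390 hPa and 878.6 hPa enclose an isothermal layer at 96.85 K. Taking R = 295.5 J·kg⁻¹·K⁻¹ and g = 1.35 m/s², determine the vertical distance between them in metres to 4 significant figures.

Δz ≈ 9725 m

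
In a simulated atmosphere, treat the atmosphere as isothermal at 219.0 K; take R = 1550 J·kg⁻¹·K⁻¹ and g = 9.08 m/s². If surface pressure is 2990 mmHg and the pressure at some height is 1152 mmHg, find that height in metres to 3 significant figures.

z ≈ 35700 m

Scale height: H = RT/g = 1550 × 219.0 / 9.08 = 37384 m.
Invert the barometric formula: z = H ln(P₀/P).
P₀/P = 2990/1152 = 2.5955; ln(2.5955) = 0.95378.
z = 37384 × 0.95378 = 35656 m.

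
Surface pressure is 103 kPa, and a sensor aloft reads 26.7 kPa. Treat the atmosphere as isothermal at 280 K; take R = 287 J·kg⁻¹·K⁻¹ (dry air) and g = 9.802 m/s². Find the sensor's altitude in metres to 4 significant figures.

Scale height: H = RT/g = 287 × 280 / 9.802 = 8198.3 m.
Invert the barometric formula: z = H ln(P₀/P).
P₀/P = 103/26.7 = 3.8577; ln(3.8577) = 1.3501.
z = 8198.3 × 1.3501 = 11069 m.

z ≈ 11070 m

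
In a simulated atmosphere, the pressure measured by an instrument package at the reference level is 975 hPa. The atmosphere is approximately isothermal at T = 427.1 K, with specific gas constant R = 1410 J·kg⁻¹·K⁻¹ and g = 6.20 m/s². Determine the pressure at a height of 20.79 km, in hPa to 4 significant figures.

Scale height: H = RT/g = 1410 × 427.1 / 6.20 = 97131 m.
Barometric formula: P = P₀ exp(−z/H).
z/H = 20790/97131 = 0.21404; exp(−0.21404) = 0.80732.
P = 975 × 0.80732 = 787.14 hPa.

P ≈ 787.1 hPa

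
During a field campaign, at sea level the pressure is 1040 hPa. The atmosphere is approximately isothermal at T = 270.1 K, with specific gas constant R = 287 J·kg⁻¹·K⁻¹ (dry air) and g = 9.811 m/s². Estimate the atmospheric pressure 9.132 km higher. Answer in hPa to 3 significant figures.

P ≈ 327 hPa

Scale height: H = RT/g = 287 × 270.1 / 9.811 = 7901.2 m.
Barometric formula: P = P₀ exp(−z/H).
z/H = 9132.0/7901.2 = 1.1558; exp(−1.1558) = 0.31481.
P = 1040 × 0.31481 = 327.40 hPa.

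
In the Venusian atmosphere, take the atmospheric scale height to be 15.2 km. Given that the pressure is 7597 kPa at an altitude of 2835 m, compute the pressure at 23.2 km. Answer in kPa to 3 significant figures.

Between two levels, P₂ = P₁ exp(−Δz/H) with Δz = z₂ − z₁.
Δz = 23200 − 2835.0 = 20365 m; Δz/H = 20365/15200 = 1.3398.
P₂ = 7597 × exp(−1.3398) = 7597 × 0.26190 = 1989.7 kPa.

P ≈ 1990 kPa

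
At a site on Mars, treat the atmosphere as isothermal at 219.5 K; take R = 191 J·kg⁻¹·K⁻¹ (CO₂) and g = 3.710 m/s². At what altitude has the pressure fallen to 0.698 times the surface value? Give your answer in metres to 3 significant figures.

Scale height: H = RT/g = 191 × 219.5 / 3.710 = 11300 m.
Set P/P₀ = exp(−z/H) = 0.698, so z = −H ln(0.698).
−ln(0.698) = 0.35954; z = 11300 × 0.35954 = 4062.8 m.

z ≈ 4060 m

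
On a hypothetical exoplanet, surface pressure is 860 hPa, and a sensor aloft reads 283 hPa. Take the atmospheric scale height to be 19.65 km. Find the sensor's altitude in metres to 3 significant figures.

Invert the barometric formula: z = H ln(P₀/P).
P₀/P = 860/283 = 3.0389; ln(3.0389) = 1.1115.
z = 19650 × 1.1115 = 21841 m.

z ≈ 21800 m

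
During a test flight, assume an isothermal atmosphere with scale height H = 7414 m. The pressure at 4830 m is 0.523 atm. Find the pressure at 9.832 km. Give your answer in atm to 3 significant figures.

P ≈ 0.266 atm

Between two levels, P₂ = P₁ exp(−Δz/H) with Δz = z₂ − z₁.
Δz = 9832.0 − 4830.0 = 5002.0 m; Δz/H = 5002.0/7414.0 = 0.67467.
P₂ = 0.523 × exp(−0.67467) = 0.523 × 0.50932 = 0.26637 atm.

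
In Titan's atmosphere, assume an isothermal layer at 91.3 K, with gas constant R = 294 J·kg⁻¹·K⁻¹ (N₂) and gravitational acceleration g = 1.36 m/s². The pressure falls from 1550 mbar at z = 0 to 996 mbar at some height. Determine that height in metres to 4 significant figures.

z ≈ 8729 m

Scale height: H = RT/g = 294 × 91.3 / 1.36 = 19737 m.
Invert the barometric formula: z = H ln(P₀/P).
P₀/P = 1550/996 = 1.5562; ln(1.5562) = 0.44225.
z = 19737 × 0.44225 = 8728.7 m.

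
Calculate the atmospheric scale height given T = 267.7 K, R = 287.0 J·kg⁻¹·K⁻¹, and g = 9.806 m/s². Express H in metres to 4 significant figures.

H ≈ 7835 m

The scale height of an isothermal atmosphere is H = RT/g.
H = 287.0 × 267.7 / 9.806 = 76830/9.806 = 7835.0 m.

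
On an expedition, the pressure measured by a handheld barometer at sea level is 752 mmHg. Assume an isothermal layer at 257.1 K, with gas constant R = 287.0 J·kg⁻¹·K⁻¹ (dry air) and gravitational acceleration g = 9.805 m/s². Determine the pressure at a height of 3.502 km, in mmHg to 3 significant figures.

Scale height: H = RT/g = 287.0 × 257.1 / 9.805 = 7525.5 m.
Barometric formula: P = P₀ exp(−z/H).
z/H = 3502.0/7525.5 = 0.46535; exp(−0.46535) = 0.62792.
P = 752 × 0.62792 = 472.20 mmHg.

P ≈ 472 mmHg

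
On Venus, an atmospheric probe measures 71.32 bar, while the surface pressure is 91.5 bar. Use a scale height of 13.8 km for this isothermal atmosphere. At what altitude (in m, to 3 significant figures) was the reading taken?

Invert the barometric formula: z = H ln(P₀/P).
P₀/P = 91.5/71.32 = 1.2830; ln(1.2830) = 0.24920.
z = 13800 × 0.24920 = 3439.0 m.

z ≈ 3440 m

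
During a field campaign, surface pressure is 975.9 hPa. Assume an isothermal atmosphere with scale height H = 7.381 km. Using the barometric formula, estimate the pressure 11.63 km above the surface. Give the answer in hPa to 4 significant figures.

P ≈ 201.9 hPa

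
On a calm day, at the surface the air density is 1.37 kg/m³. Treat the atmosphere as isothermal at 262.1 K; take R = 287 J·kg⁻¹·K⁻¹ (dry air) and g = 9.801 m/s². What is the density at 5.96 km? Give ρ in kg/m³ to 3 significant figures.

ρ ≈ 0.630 kg/m³

Scale height: H = RT/g = 287 × 262.1 / 9.801 = 7675.0 m.
In an isothermal atmosphere, density decays like pressure: ρ = ρ₀ exp(−z/H).
z/H = 5960.0/7675.0 = 0.77655; exp(−0.77655) = 0.45999.
ρ = 1.37 × 0.45999 = 0.63019 kg/m³.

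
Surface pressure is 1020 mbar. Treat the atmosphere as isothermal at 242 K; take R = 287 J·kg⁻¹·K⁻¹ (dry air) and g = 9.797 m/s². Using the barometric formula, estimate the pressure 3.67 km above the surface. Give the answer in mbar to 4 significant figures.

P ≈ 607.8 mbar

Scale height: H = RT/g = 287 × 242 / 9.797 = 7089.3 m.
Barometric formula: P = P₀ exp(−z/H).
z/H = 3670.0/7089.3 = 0.51768; exp(−0.51768) = 0.59590.
P = 1020 × 0.59590 = 607.82 mbar.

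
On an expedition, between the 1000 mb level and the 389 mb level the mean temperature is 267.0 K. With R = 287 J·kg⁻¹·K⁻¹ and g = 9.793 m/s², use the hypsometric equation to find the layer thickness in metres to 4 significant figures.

Hypsometric equation: Δz = (R T̄/g) ln(P₁/P₂).
R T̄/g = 287 × 267.0 / 9.793 = 7824.9 m.
ln(1000/389) = ln(2.5707) = 0.94418.
Δz = 7824.9 × 0.94418 = 7388.1 m.

Δz ≈ 7388 m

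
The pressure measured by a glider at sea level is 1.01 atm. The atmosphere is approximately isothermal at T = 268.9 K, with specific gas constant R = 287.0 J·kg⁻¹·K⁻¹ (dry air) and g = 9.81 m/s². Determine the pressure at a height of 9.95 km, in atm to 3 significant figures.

Scale height: H = RT/g = 287.0 × 268.9 / 9.81 = 7866.9 m.
Barometric formula: P = P₀ exp(−z/H).
z/H = 9950.0/7866.9 = 1.2648; exp(−1.2648) = 0.28230.
P = 1.01 × 0.28230 = 0.28512 atm.

P ≈ 0.285 atm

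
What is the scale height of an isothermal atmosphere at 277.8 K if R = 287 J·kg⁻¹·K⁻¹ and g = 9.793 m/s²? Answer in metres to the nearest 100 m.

H ≈ 8100 m

The scale height of an isothermal atmosphere is H = RT/g.
H = 287 × 277.8 / 9.793 = 79729/9.793 = 8141.4 m.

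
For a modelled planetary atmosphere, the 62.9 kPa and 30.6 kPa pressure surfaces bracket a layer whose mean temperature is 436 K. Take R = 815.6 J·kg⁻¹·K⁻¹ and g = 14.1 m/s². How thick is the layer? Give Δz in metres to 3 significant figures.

Δz ≈ 18200 m

Hypsometric equation: Δz = (R T̄/g) ln(P₁/P₂).
R T̄/g = 815.6 × 436 / 14.1 = 25220 m.
ln(62.9/30.6) = ln(2.0556) = 0.72057.
Δz = 25220 × 0.72057 = 18173 m.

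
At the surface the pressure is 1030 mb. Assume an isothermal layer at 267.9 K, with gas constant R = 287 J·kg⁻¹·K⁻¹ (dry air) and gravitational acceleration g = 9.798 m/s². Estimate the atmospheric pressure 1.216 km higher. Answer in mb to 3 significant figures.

Scale height: H = RT/g = 287 × 267.9 / 9.798 = 7847.2 m.
Barometric formula: P = P₀ exp(−z/H).
z/H = 1216.0/7847.2 = 0.15496; exp(−0.15496) = 0.85645.
P = 1030 × 0.85645 = 882.14 mb.

P ≈ 882 mb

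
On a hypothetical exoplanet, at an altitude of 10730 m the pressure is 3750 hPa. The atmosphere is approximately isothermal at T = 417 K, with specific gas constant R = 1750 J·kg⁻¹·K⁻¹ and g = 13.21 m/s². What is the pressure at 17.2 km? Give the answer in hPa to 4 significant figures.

P ≈ 3336 hPa

Scale height: H = RT/g = 1750 × 417 / 13.21 = 55242 m.
Between two levels, P₂ = P₁ exp(−Δz/H) with Δz = z₂ − z₁.
Δz = 17200 − 10730 = 6470.0 m; Δz/H = 6470.0/55242 = 0.11712.
P₂ = 3750 × exp(−0.11712) = 3750 × 0.88948 = 3335.6 hPa.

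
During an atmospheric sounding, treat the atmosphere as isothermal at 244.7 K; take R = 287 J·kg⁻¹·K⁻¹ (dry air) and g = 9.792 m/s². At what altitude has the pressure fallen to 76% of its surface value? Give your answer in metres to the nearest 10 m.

z ≈ 1970 m

Scale height: H = RT/g = 287 × 244.7 / 9.792 = 7172.1 m.
Set P/P₀ = exp(−z/H) = 0.76, so z = −H ln(0.76).
−ln(0.76) = 0.27444; z = 7172.1 × 0.27444 = 1968.3 m.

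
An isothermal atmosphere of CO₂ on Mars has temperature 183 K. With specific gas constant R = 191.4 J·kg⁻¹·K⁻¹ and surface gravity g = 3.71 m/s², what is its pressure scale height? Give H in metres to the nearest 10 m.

The scale height of an isothermal atmosphere is H = RT/g.
H = 191.4 × 183 / 3.71 = 35026/3.71 = 9441.0 m.

H ≈ 9440 m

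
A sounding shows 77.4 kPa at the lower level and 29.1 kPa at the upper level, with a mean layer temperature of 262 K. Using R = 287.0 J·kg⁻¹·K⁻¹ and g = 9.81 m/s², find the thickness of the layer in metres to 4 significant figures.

Hypsometric equation: Δz = (R T̄/g) ln(P₁/P₂).
R T̄/g = 287.0 × 262 / 9.81 = 7665.0 m.
ln(77.4/29.1) = ln(2.6598) = 0.97825.
Δz = 7665.0 × 0.97825 = 7498.3 m.

Δz ≈ 7498 m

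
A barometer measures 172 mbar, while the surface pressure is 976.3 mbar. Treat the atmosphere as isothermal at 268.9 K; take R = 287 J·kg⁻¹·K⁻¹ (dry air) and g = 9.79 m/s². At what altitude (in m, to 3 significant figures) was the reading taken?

z ≈ 13700 m

Scale height: H = RT/g = 287 × 268.9 / 9.79 = 7883.0 m.
Invert the barometric formula: z = H ln(P₀/P).
P₀/P = 976.3/172 = 5.6762; ln(5.6762) = 1.7363.
z = 7883.0 × 1.7363 = 13687 m.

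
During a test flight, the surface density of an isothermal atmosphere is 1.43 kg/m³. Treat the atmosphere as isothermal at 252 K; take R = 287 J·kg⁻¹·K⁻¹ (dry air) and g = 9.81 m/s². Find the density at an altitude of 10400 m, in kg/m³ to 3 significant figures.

ρ ≈ 0.349 kg/m³

Scale height: H = RT/g = 287 × 252 / 9.81 = 7372.5 m.
In an isothermal atmosphere, density decays like pressure: ρ = ρ₀ exp(−z/H).
z/H = 10400/7372.5 = 1.4106; exp(−1.4106) = 0.24400.
ρ = 1.43 × 0.24400 = 0.34892 kg/m³.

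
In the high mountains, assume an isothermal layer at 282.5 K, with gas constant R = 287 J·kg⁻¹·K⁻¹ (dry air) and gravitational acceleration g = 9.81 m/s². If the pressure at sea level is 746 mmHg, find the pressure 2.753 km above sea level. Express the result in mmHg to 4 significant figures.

P ≈ 534.7 mmHg

Scale height: H = RT/g = 287 × 282.5 / 9.81 = 8264.8 m.
Barometric formula: P = P₀ exp(−z/H).
z/H = 2753.0/8264.8 = 0.33310; exp(−0.33310) = 0.71670.
P = 746 × 0.71670 = 534.66 mmHg.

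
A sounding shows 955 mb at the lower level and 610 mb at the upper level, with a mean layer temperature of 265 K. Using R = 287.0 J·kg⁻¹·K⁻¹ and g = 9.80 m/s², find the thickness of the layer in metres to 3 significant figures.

Hypsometric equation: Δz = (R T̄/g) ln(P₁/P₂).
R T̄/g = 287.0 × 265 / 9.80 = 7760.7 m.
ln(955/610) = ln(1.5656) = 0.44827.
Δz = 7760.7 × 0.44827 = 3478.9 m.

Δz ≈ 3480 m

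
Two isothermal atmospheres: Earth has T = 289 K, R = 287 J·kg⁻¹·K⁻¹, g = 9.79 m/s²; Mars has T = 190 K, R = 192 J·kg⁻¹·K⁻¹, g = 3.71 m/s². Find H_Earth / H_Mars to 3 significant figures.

H = RT/g for each body.
H_Earth = 287 × 289 / 9.79 = 8472.2 m.
H_Mars = 192 × 190 / 3.71 = 9832.9 m.
H_Earth/H_Mars = 8472.2/9832.9 = 0.86162.

H_Earth/H_Mars ≈ 0.862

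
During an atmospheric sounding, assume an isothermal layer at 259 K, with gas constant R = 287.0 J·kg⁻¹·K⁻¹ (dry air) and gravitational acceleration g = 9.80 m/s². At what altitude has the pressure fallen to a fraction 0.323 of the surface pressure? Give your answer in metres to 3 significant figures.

z ≈ 8570 m

Scale height: H = RT/g = 287.0 × 259 / 9.80 = 7585.0 m.
Set P/P₀ = exp(−z/H) = 0.323, so z = −H ln(0.323).
−ln(0.323) = 1.1301; z = 7585.0 × 1.1301 = 8571.8 m.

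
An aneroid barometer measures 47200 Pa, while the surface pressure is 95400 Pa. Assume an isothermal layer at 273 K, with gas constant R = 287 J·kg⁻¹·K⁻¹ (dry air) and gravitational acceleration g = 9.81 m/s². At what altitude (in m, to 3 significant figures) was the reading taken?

z ≈ 5620 m

Scale height: H = RT/g = 287 × 273 / 9.81 = 7986.9 m.
Invert the barometric formula: z = H ln(P₀/P).
P₀/P = 95400/47200 = 2.0212; ln(2.0212) = 0.70369.
z = 7986.9 × 0.70369 = 5620.3 m.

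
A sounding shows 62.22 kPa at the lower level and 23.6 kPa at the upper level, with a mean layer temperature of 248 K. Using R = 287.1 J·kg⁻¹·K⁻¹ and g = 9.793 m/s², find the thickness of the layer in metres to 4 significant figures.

Hypsometric equation: Δz = (R T̄/g) ln(P₁/P₂).
R T̄/g = 287.1 × 248 / 9.793 = 7270.6 m.
ln(62.22/23.6) = ln(2.6364) = 0.96941.
Δz = 7270.6 × 0.96941 = 7048.2 m.

Δz ≈ 7048 m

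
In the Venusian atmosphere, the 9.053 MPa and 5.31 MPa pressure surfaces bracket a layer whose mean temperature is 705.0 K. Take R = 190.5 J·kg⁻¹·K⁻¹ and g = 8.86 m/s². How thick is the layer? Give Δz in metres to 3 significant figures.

Δz ≈ 8090 m

Hypsometric equation: Δz = (R T̄/g) ln(P₁/P₂).
R T̄/g = 190.5 × 705.0 / 8.86 = 15158 m.
ln(9.053/5.31) = ln(1.7049) = 0.53351.
Δz = 15158 × 0.53351 = 8086.9 m.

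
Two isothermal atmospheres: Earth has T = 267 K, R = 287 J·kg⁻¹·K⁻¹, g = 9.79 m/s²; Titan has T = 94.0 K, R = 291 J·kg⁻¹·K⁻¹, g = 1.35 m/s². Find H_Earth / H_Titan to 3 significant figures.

H_Earth/H_Titan ≈ 0.386

H = RT/g for each body.
H_Earth = 287 × 267 / 9.79 = 7827.3 m.
H_Titan = 291 × 94.0 / 1.35 = 20262 m.
H_Earth/H_Titan = 7827.3/20262 = 0.38630.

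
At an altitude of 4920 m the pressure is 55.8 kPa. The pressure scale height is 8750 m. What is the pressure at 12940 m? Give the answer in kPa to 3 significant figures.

Between two levels, P₂ = P₁ exp(−Δz/H) with Δz = z₂ − z₁.
Δz = 12940 − 4920.0 = 8020.0 m; Δz/H = 8020.0/8750.0 = 0.91657.
P₂ = 55.8 × exp(−0.91657) = 55.8 × 0.39989 = 22.314 kPa.

P ≈ 22.3 kPa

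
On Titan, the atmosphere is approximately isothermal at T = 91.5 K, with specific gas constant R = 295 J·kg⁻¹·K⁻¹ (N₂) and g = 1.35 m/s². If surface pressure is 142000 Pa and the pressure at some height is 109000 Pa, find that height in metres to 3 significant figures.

Scale height: H = RT/g = 295 × 91.5 / 1.35 = 19994 m.
Invert the barometric formula: z = H ln(P₀/P).
P₀/P = 142000/109000 = 1.3028; ln(1.3028) = 0.26452.
z = 19994 × 0.26452 = 5288.8 m.

z ≈ 5290 m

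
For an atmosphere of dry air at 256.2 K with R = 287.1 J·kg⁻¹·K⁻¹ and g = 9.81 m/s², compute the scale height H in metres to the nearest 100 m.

H ≈ 7500 m

The scale height of an isothermal atmosphere is H = RT/g.
H = 287.1 × 256.2 / 9.81 = 73555/9.81 = 7498.0 m.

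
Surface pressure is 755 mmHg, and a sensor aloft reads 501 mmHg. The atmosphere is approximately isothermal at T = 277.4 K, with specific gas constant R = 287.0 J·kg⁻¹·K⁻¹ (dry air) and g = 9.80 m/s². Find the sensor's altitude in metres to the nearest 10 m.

z ≈ 3330 m

Scale height: H = RT/g = 287.0 × 277.4 / 9.80 = 8123.9 m.
Invert the barometric formula: z = H ln(P₀/P).
P₀/P = 755/501 = 1.5070; ln(1.5070) = 0.41012.
z = 8123.9 × 0.41012 = 3331.8 m.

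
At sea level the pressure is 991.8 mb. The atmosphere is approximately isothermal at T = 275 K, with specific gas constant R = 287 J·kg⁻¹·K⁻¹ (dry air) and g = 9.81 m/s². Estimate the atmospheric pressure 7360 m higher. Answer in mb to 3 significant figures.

P ≈ 397 mb

Scale height: H = RT/g = 287 × 275 / 9.81 = 8045.4 m.
Barometric formula: P = P₀ exp(−z/H).
z/H = 7360.0/8045.4 = 0.91481; exp(−0.91481) = 0.40059.
P = 991.8 × 0.40059 = 397.31 mb.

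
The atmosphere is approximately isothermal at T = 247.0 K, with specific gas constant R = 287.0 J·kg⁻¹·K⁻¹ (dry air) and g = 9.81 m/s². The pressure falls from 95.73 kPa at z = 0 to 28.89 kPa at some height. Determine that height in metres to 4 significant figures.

Scale height: H = RT/g = 287.0 × 247.0 / 9.81 = 7226.2 m.
Invert the barometric formula: z = H ln(P₀/P).
P₀/P = 95.73/28.89 = 3.3136; ln(3.3136) = 1.1980.
z = 7226.2 × 1.1980 = 8657.0 m.

z ≈ 8657 m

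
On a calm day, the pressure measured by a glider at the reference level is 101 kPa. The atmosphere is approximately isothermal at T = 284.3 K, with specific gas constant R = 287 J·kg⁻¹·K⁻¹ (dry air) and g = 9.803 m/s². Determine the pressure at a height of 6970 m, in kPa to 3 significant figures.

Scale height: H = RT/g = 287 × 284.3 / 9.803 = 8323.4 m.
Barometric formula: P = P₀ exp(−z/H).
z/H = 6970.0/8323.4 = 0.83740; exp(−0.83740) = 0.43283.
P = 101 × 0.43283 = 43.716 kPa.

P ≈ 43.7 kPa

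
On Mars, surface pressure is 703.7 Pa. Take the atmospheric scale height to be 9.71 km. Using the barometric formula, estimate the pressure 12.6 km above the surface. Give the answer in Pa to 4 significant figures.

P ≈ 192.2 Pa

Barometric formula: P = P₀ exp(−z/H).
z/H = 12600/9710.0 = 1.2976; exp(−1.2976) = 0.27319.
P = 703.7 × 0.27319 = 192.24 Pa.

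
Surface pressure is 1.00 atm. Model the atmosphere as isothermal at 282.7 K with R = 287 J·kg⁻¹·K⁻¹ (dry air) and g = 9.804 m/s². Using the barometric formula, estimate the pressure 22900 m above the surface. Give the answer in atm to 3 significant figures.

P ≈ 0.0628 atm

Scale height: H = RT/g = 287 × 282.7 / 9.804 = 8275.7 m.
Barometric formula: P = P₀ exp(−z/H).
z/H = 22900/8275.7 = 2.7671; exp(−2.7671) = 0.062844.
P = 1.00 × 0.062844 = 0.062844 atm.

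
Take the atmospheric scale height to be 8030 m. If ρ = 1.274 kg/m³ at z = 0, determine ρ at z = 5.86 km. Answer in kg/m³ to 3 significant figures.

ρ ≈ 0.614 kg/m³

In an isothermal atmosphere, density decays like pressure: ρ = ρ₀ exp(−z/H).
z/H = 5860.0/8030.0 = 0.72976; exp(−0.72976) = 0.48202.
ρ = 1.274 × 0.48202 = 0.61409 kg/m³.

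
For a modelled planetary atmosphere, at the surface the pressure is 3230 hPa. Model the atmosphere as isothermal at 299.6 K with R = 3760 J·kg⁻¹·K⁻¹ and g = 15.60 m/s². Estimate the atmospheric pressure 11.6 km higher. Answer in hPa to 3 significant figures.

P ≈ 2750 hPa

Scale height: H = RT/g = 3760 × 299.6 / 15.60 = 72211 m.
Barometric formula: P = P₀ exp(−z/H).
z/H = 11600/72211 = 0.16064; exp(−0.16064) = 0.85160.
P = 3230 × 0.85160 = 2750.7 hPa.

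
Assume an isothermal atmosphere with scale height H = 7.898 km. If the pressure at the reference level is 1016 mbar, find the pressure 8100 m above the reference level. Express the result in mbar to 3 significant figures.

P ≈ 364 mbar

Barometric formula: P = P₀ exp(−z/H).
z/H = 8100.0/7898.0 = 1.0256; exp(−1.0256) = 0.35858.
P = 1016 × 0.35858 = 364.32 mbar.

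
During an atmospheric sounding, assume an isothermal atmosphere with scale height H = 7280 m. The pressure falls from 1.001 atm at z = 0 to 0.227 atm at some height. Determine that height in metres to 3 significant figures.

z ≈ 10800 m

Invert the barometric formula: z = H ln(P₀/P).
P₀/P = 1.001/0.227 = 4.4097; ln(4.4097) = 1.4838.
z = 7280.0 × 1.4838 = 10802 m.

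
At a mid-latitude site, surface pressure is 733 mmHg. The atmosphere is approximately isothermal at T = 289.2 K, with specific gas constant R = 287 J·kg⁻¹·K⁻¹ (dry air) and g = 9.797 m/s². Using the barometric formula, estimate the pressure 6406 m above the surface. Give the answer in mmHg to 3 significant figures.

P ≈ 344 mmHg

Scale height: H = RT/g = 287 × 289.2 / 9.797 = 8472.0 m.
Barometric formula: P = P₀ exp(−z/H).
z/H = 6406.0/8472.0 = 0.75614; exp(−0.75614) = 0.46948.
P = 733 × 0.46948 = 344.13 mmHg.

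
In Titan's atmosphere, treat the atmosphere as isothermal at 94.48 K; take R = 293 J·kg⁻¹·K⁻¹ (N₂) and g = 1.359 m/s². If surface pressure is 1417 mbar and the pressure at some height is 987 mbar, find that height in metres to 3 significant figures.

Scale height: H = RT/g = 293 × 94.48 / 1.359 = 20370 m.
Invert the barometric formula: z = H ln(P₀/P).
P₀/P = 1417/987 = 1.4357; ln(1.4357) = 0.36165.
z = 20370 × 0.36165 = 7366.8 m.

z ≈ 7370 m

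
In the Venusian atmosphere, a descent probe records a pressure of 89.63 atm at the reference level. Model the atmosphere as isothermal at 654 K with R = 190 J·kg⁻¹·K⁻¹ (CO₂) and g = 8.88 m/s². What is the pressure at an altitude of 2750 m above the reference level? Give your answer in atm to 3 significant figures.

Scale height: H = RT/g = 190 × 654 / 8.88 = 13993 m.
Barometric formula: P = P₀ exp(−z/H).
z/H = 2750.0/13993 = 0.19653; exp(−0.19653) = 0.82158.
P = 89.63 × 0.82158 = 73.638 atm.

P ≈ 73.6 atm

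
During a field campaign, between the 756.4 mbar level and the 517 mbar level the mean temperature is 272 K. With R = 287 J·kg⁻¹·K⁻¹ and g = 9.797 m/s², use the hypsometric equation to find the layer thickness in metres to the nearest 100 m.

Δz ≈ 3000 m

Hypsometric equation: Δz = (R T̄/g) ln(P₁/P₂).
R T̄/g = 287 × 272 / 9.797 = 7968.2 m.
ln(756.4/517) = ln(1.4631) = 0.38056.
Δz = 7968.2 × 0.38056 = 3032.4 m.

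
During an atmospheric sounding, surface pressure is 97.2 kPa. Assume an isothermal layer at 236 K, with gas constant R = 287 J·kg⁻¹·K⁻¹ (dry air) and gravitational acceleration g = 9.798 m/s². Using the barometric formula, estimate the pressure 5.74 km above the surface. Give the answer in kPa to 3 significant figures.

Scale height: H = RT/g = 287 × 236 / 9.798 = 6912.8 m.
Barometric formula: P = P₀ exp(−z/H).
z/H = 5740.0/6912.8 = 0.83034; exp(−0.83034) = 0.43590.
P = 97.2 × 0.43590 = 42.369 kPa.

P ≈ 42.4 kPa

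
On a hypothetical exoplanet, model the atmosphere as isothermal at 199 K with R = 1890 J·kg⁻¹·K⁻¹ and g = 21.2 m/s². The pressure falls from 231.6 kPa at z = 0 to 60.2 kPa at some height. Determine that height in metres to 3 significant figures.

z ≈ 23900 m

Scale height: H = RT/g = 1890 × 199 / 21.2 = 17741 m.
Invert the barometric formula: z = H ln(P₀/P).
P₀/P = 231.6/60.2 = 3.8472; ln(3.8472) = 1.3473.
z = 17741 × 1.3473 = 23902 m.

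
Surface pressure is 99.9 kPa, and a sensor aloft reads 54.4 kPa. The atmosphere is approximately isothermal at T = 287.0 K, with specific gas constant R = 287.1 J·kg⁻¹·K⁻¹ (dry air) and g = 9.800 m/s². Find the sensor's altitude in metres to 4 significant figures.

Scale height: H = RT/g = 287.1 × 287.0 / 9.800 = 8407.9 m.
Invert the barometric formula: z = H ln(P₀/P).
P₀/P = 99.9/54.4 = 1.8364; ln(1.8364) = 0.60781.
z = 8407.9 × 0.60781 = 5110.4 m.

z ≈ 5110 m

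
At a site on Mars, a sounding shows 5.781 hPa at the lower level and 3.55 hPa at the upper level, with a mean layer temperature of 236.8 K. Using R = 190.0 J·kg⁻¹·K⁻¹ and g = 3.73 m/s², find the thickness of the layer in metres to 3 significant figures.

Hypsometric equation: Δz = (R T̄/g) ln(P₁/P₂).
R T̄/g = 190.0 × 236.8 / 3.73 = 12062 m.
ln(5.781/3.55) = ln(1.6285) = 0.48766.
Δz = 12062 × 0.48766 = 5882.2 m.

Δz ≈ 5880 m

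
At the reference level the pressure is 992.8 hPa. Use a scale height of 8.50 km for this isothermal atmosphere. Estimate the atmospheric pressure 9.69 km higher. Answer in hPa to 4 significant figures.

P ≈ 317.5 hPa

Barometric formula: P = P₀ exp(−z/H).
z/H = 9690.0/8500.0 = 1.1400; exp(−1.1400) = 0.31982.
P = 992.8 × 0.31982 = 317.52 hPa.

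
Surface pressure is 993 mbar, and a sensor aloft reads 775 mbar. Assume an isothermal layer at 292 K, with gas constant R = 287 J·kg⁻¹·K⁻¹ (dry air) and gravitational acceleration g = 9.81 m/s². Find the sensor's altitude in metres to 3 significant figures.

z ≈ 2120 m

Scale height: H = RT/g = 287 × 292 / 9.81 = 8542.7 m.
Invert the barometric formula: z = H ln(P₀/P).
P₀/P = 993/775 = 1.2813; ln(1.2813) = 0.24788.
z = 8542.7 × 0.24788 = 2117.6 m.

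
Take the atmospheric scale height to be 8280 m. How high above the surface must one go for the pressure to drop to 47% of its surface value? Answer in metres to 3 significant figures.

z ≈ 6250 m

Set P/P₀ = exp(−z/H) = 0.47, so z = −H ln(0.47).
−ln(0.47) = 0.75502; z = 8280.0 × 0.75502 = 6251.6 m.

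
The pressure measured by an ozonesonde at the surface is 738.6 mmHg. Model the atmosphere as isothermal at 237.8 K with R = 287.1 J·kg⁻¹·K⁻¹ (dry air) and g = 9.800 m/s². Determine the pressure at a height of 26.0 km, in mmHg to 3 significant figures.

P ≈ 17.7 mmHg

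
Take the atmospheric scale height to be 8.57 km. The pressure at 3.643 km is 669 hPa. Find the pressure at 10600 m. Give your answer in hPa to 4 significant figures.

Between two levels, P₂ = P₁ exp(−Δz/H) with Δz = z₂ − z₁.
Δz = 10600 − 3643.0 = 6957.0 m; Δz/H = 6957.0/8570.0 = 0.81179.
P₂ = 669 × exp(−0.81179) = 669 × 0.44406 = 297.08 hPa.

P ≈ 297.1 hPa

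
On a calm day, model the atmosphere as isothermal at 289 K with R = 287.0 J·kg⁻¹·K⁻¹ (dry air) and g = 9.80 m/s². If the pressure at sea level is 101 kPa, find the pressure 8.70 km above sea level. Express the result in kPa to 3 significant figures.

Scale height: H = RT/g = 287.0 × 289 / 9.80 = 8463.6 m.
Barometric formula: P = P₀ exp(−z/H).
z/H = 8700.0/8463.6 = 1.0279; exp(−1.0279) = 0.35776.
P = 101 × 0.35776 = 36.134 kPa.

P ≈ 36.1 kPa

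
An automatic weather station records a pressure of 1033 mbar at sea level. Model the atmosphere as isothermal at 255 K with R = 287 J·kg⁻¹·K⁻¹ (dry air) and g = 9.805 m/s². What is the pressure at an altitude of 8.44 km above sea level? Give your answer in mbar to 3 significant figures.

Scale height: H = RT/g = 287 × 255 / 9.805 = 7464.0 m.
Barometric formula: P = P₀ exp(−z/H).
z/H = 8440.0/7464.0 = 1.1308; exp(−1.1308) = 0.32277.
P = 1033 × 0.32277 = 333.42 mbar.

P ≈ 333 mbar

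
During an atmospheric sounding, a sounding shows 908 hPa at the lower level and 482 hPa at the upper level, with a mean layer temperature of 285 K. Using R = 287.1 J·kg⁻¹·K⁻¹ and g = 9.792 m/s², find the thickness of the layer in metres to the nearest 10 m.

Δz ≈ 5290 m

Hypsometric equation: Δz = (R T̄/g) ln(P₁/P₂).
R T̄/g = 287.1 × 285 / 9.792 = 8356.2 m.
ln(908/482) = ln(1.8838) = 0.63329.
Δz = 8356.2 × 0.63329 = 5291.9 m.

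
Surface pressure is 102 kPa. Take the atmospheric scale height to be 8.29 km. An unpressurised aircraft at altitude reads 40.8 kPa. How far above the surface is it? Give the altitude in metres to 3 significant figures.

Invert the barometric formula: z = H ln(P₀/P).
P₀/P = 102/40.8 = 2.5000; ln(2.5000) = 0.91629.
z = 8290.0 × 0.91629 = 7596.0 m.

z ≈ 7600 m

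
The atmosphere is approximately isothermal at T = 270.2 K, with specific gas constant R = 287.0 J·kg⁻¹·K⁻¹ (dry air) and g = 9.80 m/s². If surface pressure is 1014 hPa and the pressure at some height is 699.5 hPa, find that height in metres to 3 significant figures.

z ≈ 2940 m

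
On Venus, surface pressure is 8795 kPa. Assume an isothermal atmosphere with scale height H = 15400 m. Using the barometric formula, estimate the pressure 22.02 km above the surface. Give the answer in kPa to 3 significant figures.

P ≈ 2100 kPa

Barometric formula: P = P₀ exp(−z/H).
z/H = 22020/15400 = 1.4299; exp(−1.4299) = 0.23933.
P = 8795 × 0.23933 = 2104.9 kPa.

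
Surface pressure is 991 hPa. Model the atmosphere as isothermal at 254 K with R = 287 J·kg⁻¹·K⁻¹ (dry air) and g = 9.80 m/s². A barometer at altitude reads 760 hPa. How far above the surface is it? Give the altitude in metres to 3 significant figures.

z ≈ 1970 m

Scale height: H = RT/g = 287 × 254 / 9.80 = 7438.6 m.
Invert the barometric formula: z = H ln(P₀/P).
P₀/P = 991/760 = 1.3039; ln(1.3039) = 0.26536.
z = 7438.6 × 0.26536 = 1973.9 m.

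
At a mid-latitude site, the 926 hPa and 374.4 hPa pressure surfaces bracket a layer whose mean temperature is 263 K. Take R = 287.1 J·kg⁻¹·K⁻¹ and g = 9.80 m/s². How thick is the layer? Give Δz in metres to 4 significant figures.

Δz ≈ 6977 m

Hypsometric equation: Δz = (R T̄/g) ln(P₁/P₂).
R T̄/g = 287.1 × 263 / 9.80 = 7704.8 m.
ln(926/374.4) = ln(2.4733) = 0.90555.
Δz = 7704.8 × 0.90555 = 6977.1 m.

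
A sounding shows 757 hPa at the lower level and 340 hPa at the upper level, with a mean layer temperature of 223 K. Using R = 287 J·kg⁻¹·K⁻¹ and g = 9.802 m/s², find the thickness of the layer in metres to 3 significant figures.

Hypsometric equation: Δz = (R T̄/g) ln(P₁/P₂).
R T̄/g = 287 × 223 / 9.802 = 6529.4 m.
ln(757/340) = ln(2.2265) = 0.80043.
Δz = 6529.4 × 0.80043 = 5226.3 m.

Δz ≈ 5230 m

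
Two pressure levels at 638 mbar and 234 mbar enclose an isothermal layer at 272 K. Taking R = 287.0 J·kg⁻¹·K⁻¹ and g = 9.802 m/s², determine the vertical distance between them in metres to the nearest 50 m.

Hypsometric equation: Δz = (R T̄/g) ln(P₁/P₂).
R T̄/g = 287.0 × 272 / 9.802 = 7964.1 m.
ln(638/234) = ln(2.7265) = 1.0030.
Δz = 7964.1 × 1.0030 = 7988.0 m.

Δz ≈ 8000 m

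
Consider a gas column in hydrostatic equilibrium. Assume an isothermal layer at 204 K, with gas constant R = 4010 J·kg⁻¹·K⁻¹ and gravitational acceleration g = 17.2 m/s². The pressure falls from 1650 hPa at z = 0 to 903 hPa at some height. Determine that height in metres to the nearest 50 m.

z ≈ 28650 m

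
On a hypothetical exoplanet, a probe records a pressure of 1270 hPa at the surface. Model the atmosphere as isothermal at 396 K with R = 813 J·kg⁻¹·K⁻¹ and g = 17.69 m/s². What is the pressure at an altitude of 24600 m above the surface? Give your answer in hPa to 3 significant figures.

Scale height: H = RT/g = 813 × 396 / 17.69 = 18199 m.
Barometric formula: P = P₀ exp(−z/H).
z/H = 24600/18199 = 1.3517; exp(−1.3517) = 0.25880.
P = 1270 × 0.25880 = 328.68 hPa.

P ≈ 329 hPa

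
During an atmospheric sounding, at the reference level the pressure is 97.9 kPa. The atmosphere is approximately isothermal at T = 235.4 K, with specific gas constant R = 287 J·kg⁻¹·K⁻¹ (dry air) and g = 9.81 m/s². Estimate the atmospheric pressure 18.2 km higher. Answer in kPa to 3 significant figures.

P ≈ 6.97 kPa

Scale height: H = RT/g = 287 × 235.4 / 9.81 = 6886.8 m.
Barometric formula: P = P₀ exp(−z/H).
z/H = 18200/6886.8 = 2.6427; exp(−2.6427) = 0.071169.
P = 97.9 × 0.071169 = 6.9674 kPa.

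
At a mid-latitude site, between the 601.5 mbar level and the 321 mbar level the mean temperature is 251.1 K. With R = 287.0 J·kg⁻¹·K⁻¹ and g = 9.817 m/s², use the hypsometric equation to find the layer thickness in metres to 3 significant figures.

Hypsometric equation: Δz = (R T̄/g) ln(P₁/P₂).
R T̄/g = 287.0 × 251.1 / 9.817 = 7340.9 m.
ln(601.5/321) = ln(1.8738) = 0.62797.
Δz = 7340.9 × 0.62797 = 4609.9 m.

Δz ≈ 4610 m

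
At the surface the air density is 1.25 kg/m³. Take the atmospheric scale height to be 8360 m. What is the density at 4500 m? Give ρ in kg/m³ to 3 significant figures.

In an isothermal atmosphere, density decays like pressure: ρ = ρ₀ exp(−z/H).
z/H = 4500.0/8360.0 = 0.53828; exp(−0.53828) = 0.58375.
ρ = 1.25 × 0.58375 = 0.72969 kg/m³.

ρ ≈ 0.730 kg/m³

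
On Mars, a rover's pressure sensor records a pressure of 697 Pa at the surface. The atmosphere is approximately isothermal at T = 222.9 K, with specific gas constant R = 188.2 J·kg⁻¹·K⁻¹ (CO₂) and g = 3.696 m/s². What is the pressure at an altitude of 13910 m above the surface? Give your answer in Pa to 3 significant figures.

Scale height: H = RT/g = 188.2 × 222.9 / 3.696 = 11350 m.
Barometric formula: P = P₀ exp(−z/H).
z/H = 13910/11350 = 1.2256; exp(−1.2256) = 0.29358.
P = 697 × 0.29358 = 204.63 Pa.

P ≈ 205 Pa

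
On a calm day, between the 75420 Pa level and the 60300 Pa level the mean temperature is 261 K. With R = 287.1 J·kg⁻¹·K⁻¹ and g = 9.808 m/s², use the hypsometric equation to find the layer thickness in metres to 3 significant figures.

Δz ≈ 1710 m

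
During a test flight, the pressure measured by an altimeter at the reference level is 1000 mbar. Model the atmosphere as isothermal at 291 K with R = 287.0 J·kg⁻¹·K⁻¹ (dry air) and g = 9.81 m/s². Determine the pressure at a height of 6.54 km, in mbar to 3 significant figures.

P ≈ 464 mbar

Scale height: H = RT/g = 287.0 × 291 / 9.81 = 8513.5 m.
Barometric formula: P = P₀ exp(−z/H).
z/H = 6540.0/8513.5 = 0.76819; exp(−0.76819) = 0.46385.
P = 1000 × 0.46385 = 463.85 mbar.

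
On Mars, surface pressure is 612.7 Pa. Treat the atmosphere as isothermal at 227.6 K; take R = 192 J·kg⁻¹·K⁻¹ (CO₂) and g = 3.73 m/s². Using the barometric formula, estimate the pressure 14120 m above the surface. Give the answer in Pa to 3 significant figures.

P ≈ 184 Pa

Scale height: H = RT/g = 192 × 227.6 / 3.73 = 11716 m.
Barometric formula: P = P₀ exp(−z/H).
z/H = 14120/11716 = 1.2052; exp(−1.2052) = 0.29963.
P = 612.7 × 0.29963 = 183.58 Pa.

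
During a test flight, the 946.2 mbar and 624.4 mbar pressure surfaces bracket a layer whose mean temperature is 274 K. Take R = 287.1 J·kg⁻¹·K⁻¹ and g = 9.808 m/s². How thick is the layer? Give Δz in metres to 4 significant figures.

Δz ≈ 3334 m

Hypsometric equation: Δz = (R T̄/g) ln(P₁/P₂).
R T̄/g = 287.1 × 274 / 9.808 = 8020.5 m.
ln(946.2/624.4) = ln(1.5154) = 0.41568.
Δz = 8020.5 × 0.41568 = 3334.0 m.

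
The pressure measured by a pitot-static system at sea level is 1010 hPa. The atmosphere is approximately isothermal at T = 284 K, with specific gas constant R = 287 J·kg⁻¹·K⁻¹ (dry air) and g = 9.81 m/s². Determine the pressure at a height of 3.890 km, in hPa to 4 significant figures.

P ≈ 632.4 hPa

Scale height: H = RT/g = 287 × 284 / 9.81 = 8308.7 m.
Barometric formula: P = P₀ exp(−z/H).
z/H = 3890.0/8308.7 = 0.46818; exp(−0.46818) = 0.62614.
P = 1010 × 0.62614 = 632.40 hPa.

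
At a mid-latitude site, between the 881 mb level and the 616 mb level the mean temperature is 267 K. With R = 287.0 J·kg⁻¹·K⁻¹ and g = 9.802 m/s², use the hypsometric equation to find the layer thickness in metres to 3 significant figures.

Δz ≈ 2800 m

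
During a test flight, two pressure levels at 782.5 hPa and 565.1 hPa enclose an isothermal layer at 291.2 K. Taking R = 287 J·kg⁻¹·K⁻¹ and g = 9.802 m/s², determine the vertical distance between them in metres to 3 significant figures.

Δz ≈ 2780 m

Hypsometric equation: Δz = (R T̄/g) ln(P₁/P₂).
R T̄/g = 287 × 291.2 / 9.802 = 8526.3 m.
ln(782.5/565.1) = ln(1.3847) = 0.32548.
Δz = 8526.3 × 0.32548 = 2775.1 m.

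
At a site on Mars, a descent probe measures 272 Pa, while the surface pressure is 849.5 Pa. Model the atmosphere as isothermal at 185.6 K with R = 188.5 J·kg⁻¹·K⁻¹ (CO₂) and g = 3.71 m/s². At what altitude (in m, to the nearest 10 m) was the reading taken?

z ≈ 10740 m

Scale height: H = RT/g = 188.5 × 185.6 / 3.71 = 9430.1 m.
Invert the barometric formula: z = H ln(P₀/P).
P₀/P = 849.5/272 = 3.1232; ln(3.1232) = 1.1389.
z = 9430.1 × 1.1389 = 10740 m.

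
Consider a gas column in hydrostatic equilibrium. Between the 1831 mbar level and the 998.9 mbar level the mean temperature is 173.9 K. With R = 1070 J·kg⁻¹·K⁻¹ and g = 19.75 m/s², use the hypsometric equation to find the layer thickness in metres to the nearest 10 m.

Hypsometric equation: Δz = (R T̄/g) ln(P₁/P₂).
R T̄/g = 1070 × 173.9 / 19.75 = 9421.4 m.
ln(1831/998.9) = ln(1.8330) = 0.60595.
Δz = 9421.4 × 0.60595 = 5708.9 m.

Δz ≈ 5710 m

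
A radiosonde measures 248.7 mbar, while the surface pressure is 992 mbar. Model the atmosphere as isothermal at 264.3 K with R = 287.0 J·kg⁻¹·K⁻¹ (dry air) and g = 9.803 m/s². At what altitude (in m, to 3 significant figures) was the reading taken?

Scale height: H = RT/g = 287.0 × 264.3 / 9.803 = 7737.8 m.
Invert the barometric formula: z = H ln(P₀/P).
P₀/P = 992/248.7 = 3.9887; ln(3.9887) = 1.3835.
z = 7737.8 × 1.3835 = 10705 m.

z ≈ 10700 m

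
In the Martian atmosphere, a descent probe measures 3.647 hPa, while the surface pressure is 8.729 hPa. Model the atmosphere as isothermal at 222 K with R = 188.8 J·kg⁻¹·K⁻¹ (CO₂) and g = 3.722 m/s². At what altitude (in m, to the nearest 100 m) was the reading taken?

Scale height: H = RT/g = 188.8 × 222 / 3.722 = 11261 m.
Invert the barometric formula: z = H ln(P₀/P).
P₀/P = 8.729/3.647 = 2.3935; ln(2.3935) = 0.87276.
z = 11261 × 0.87276 = 9828.2 m.

z ≈ 9800 m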